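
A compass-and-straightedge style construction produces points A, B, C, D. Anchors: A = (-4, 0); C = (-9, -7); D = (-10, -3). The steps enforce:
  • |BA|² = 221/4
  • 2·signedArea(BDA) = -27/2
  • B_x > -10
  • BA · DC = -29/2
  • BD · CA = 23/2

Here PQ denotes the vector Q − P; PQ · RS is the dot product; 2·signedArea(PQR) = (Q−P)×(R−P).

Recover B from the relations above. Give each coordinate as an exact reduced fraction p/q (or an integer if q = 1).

B = (-19/2, -5)

1. B_x = -19/2  [2·signedArea(BDA) = -27/2 ∩ BA · DC = -29/2]
2. B_y = -5  [2·signedArea(BDA) = -27/2 ∩ BA · DC = -29/2]
   → B = (-19/2, -5)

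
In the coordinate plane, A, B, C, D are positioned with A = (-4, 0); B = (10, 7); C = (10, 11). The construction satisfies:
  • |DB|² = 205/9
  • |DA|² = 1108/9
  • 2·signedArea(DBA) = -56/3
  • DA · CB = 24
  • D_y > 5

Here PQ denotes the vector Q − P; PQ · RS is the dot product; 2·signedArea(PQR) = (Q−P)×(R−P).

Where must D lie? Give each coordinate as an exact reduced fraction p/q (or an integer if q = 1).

1. D_x = 16/3  [DA · CB = 24 ∩ 2·signedArea(DBA) = -56/3]
2. D_y = 6  [DA · CB = 24 ∩ 2·signedArea(DBA) = -56/3]
   → D = (16/3, 6)

D = (16/3, 6)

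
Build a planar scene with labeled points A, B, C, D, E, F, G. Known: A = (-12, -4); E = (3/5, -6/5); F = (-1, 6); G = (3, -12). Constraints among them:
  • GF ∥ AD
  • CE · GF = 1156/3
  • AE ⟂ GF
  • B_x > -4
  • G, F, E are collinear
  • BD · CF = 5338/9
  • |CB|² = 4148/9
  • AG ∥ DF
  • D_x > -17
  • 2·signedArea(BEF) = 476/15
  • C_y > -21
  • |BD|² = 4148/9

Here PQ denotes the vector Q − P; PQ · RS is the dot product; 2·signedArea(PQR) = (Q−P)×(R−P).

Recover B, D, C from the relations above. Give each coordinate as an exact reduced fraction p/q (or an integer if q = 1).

B = (-10/3, -10/3)
C = (28/3, -62/3)
D = (-16, 14)

1. D_x = -16  [AG ∥ DF ∩ GF ∥ AD]
2. D_y = 14  [AG ∥ DF ∩ GF ∥ AD]
   → D = (-16, 14)
3. B_x = -10/3  [line -36/5·x + -8/5·y + -88/3 = 0 ∩ |BD|² = 4148/9]
4. B_y = -10/3  [line -36/5·x + -8/5·y + -88/3 = 0 ∩ |BD|² = 4148/9]
   → B = (-10/3, -10/3)
5. C_x = 28/3  [CE · GF = 1156/3 ∩ BD · CF = 5338/9]
6. C_y = -62/3  [CE · GF = 1156/3 ∩ BD · CF = 5338/9]
   → C = (28/3, -62/3)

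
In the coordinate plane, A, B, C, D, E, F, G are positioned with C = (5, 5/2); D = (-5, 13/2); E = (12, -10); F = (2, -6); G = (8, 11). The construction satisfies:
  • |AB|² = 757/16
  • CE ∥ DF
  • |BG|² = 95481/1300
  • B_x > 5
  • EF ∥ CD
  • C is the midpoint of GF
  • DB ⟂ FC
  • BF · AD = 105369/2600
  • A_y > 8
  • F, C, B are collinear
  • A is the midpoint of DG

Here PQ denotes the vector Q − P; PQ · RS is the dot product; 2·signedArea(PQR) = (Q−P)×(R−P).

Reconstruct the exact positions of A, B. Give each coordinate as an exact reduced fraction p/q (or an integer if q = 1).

A = (3/2, 35/4)
B = (1673/325, 1897/650)

1. A_x = 3/2  [A is the midpoint of DG]
2. A_y = 35/4  [A is the midpoint of DG]
   → A = (3/2, 35/4)
3. B_x = 1673/325  [F, C, B are collinear ∩ DB ⟂ FC]
4. B_y = 1897/650  [F, C, B are collinear ∩ DB ⟂ FC]
   → B = (1673/325, 1897/650)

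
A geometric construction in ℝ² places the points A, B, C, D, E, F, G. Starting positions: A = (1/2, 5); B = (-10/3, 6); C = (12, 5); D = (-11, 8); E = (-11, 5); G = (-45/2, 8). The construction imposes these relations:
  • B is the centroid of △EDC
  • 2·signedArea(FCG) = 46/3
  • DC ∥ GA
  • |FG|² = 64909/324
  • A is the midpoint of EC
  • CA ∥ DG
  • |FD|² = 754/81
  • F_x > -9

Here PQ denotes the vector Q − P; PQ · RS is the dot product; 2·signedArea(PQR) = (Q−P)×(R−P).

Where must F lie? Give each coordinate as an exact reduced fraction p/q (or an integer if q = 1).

F = (-76/9, 19/3)

1. F_x = -76/9  [line -3·x + -69/2·y + 1159/6 = 0 ∩ |FG|² = 64909/324]
2. F_y = 19/3  [line -3·x + -69/2·y + 1159/6 = 0 ∩ |FG|² = 64909/324]
   → F = (-76/9, 19/3)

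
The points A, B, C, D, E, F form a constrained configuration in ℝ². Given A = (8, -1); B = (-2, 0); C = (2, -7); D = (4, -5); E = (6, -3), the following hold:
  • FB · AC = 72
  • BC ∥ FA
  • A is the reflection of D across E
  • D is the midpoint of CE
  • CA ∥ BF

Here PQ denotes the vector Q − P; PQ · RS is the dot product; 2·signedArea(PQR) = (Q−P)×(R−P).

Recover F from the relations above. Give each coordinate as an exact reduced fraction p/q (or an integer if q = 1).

F = (4, 6)

1. F_x = 4  [BC ∥ FA ∩ CA ∥ BF]
2. F_y = 6  [BC ∥ FA ∩ CA ∥ BF]
   → F = (4, 6)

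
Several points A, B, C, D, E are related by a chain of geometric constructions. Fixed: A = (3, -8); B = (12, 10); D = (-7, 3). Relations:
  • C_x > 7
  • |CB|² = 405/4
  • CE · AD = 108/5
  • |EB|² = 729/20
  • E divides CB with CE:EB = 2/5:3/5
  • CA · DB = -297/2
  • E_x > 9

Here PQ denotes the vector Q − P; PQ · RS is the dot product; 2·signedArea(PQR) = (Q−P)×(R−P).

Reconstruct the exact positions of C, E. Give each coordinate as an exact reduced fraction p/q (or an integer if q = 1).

1. C_x = 15/2  [line -19·x + -7·y + 299/2 = 0 ∩ |CB|² = 405/4]
2. C_y = 1  [line -19·x + -7·y + 299/2 = 0 ∩ |CB|² = 405/4]
   → C = (15/2, 1)
3. E_x = 93/10  [E divides CB with CE:EB = 2/5:3/5]
4. E_y = 23/5  [E divides CB with CE:EB = 2/5:3/5]
   → E = (93/10, 23/5)

C = (15/2, 1)
E = (93/10, 23/5)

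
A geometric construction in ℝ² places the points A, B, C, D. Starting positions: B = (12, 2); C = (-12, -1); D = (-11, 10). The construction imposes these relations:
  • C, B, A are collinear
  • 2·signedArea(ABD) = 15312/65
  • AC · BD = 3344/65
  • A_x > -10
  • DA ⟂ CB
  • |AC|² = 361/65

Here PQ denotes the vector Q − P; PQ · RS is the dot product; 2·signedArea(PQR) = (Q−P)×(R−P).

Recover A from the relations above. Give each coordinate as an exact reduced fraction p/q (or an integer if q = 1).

1. A_x = -628/65  [C, B, A are collinear ∩ DA ⟂ CB]
2. A_y = -46/65  [C, B, A are collinear ∩ DA ⟂ CB]
   → A = (-628/65, -46/65)

A = (-628/65, -46/65)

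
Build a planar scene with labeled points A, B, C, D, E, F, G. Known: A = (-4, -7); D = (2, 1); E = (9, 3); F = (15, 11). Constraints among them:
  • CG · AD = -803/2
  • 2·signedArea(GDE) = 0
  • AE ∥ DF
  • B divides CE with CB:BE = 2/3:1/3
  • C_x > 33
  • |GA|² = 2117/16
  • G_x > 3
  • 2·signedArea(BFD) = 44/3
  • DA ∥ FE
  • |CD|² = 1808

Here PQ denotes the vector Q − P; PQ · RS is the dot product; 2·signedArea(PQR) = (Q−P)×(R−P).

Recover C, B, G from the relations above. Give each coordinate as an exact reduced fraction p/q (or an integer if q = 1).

1. G_x = 15/4  [line -2·x + 7·y + -3 = 0 ∩ |GA|² = 2117/16]
2. G_y = 3/2  [line -2·x + 7·y + -3 = 0 ∩ |GA|² = 2117/16]
   → G = (15/4, 3/2)
3. C_x = 34  [line -6·x + -8·y + 436 = 0 ∩ |CD|² = 1808]
4. C_y = 29  [line -6·x + -8·y + 436 = 0 ∩ |CD|² = 1808]
   → C = (34, 29)
5. B_x = 52/3  [B divides CE with CB:BE = 2/3:1/3]
6. B_y = 35/3  [B divides CE with CB:BE = 2/3:1/3]
   → B = (52/3, 35/3)

B = (52/3, 35/3)
C = (34, 29)
G = (15/4, 3/2)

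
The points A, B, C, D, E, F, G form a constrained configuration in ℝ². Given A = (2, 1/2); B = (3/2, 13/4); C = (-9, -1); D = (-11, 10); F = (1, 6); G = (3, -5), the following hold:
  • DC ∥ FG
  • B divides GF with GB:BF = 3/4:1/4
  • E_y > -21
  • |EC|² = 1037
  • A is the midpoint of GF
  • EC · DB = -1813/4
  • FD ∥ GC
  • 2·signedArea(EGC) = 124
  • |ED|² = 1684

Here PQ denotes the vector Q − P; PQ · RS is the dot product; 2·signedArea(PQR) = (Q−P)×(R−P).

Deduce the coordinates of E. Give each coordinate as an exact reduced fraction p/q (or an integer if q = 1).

1. E_x = 17  [EC · DB = -1813/4 ∩ 2·signedArea(EGC) = 124]
2. E_y = -20  [EC · DB = -1813/4 ∩ 2·signedArea(EGC) = 124]
   → E = (17, -20)

E = (17, -20)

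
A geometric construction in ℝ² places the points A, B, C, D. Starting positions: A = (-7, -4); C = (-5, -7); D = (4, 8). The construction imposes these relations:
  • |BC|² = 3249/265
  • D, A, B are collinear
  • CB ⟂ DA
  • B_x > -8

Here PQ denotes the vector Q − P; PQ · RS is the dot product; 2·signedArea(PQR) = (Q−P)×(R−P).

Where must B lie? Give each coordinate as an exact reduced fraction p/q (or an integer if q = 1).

B = (-2009/265, -1228/265)

1. B_x = -2009/265  [D, A, B are collinear ∩ CB ⟂ DA]
2. B_y = -1228/265  [D, A, B are collinear ∩ CB ⟂ DA]
   → B = (-2009/265, -1228/265)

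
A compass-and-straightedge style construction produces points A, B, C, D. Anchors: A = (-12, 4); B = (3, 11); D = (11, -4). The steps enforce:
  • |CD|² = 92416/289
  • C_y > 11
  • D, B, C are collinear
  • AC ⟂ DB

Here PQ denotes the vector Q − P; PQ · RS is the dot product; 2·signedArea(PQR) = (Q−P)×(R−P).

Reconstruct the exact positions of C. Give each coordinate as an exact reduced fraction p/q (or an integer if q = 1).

1. C_x = 747/289  [D, B, C are collinear ∩ AC ⟂ DB]
2. C_y = 3404/289  [D, B, C are collinear ∩ AC ⟂ DB]
   → C = (747/289, 3404/289)

C = (747/289, 3404/289)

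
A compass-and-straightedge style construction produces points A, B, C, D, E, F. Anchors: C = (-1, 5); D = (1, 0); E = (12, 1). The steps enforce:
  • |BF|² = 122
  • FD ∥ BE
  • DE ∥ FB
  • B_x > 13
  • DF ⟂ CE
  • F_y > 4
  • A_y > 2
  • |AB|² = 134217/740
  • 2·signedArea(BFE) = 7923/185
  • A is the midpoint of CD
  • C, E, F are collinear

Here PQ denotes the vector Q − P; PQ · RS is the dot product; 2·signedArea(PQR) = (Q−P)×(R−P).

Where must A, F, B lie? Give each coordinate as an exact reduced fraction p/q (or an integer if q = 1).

1. A_x = 0  [A is the midpoint of CD]
2. A_y = 5/2  [A is the midpoint of CD]
   → A = (0, 5/2)
3. F_x = 413/185  [C, E, F are collinear ∩ DF ⟂ CE]
4. F_y = 741/185  [C, E, F are collinear ∩ DF ⟂ CE]
   → F = (413/185, 741/185)
5. B_x = 2448/185  [FD ∥ BE ∩ DE ∥ FB]
6. B_y = 926/185  [FD ∥ BE ∩ DE ∥ FB]
   → B = (2448/185, 926/185)

A = (0, 5/2)
B = (2448/185, 926/185)
F = (413/185, 741/185)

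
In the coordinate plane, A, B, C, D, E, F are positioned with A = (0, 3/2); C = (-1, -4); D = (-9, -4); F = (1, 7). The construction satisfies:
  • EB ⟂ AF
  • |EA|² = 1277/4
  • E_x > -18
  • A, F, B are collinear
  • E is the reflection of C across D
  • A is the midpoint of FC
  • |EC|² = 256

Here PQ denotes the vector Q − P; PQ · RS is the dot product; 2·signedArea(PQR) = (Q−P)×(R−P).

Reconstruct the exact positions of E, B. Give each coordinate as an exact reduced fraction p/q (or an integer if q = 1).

1. E_x = -17  [E is the reflection of C across D]
2. E_y = -4  [E is the reflection of C across D]
   → E = (-17, -4)
3. B_x = -189/125  [A, F, B are collinear ∩ EB ⟂ AF]
4. B_y = -852/125  [A, F, B are collinear ∩ EB ⟂ AF]
   → B = (-189/125, -852/125)

B = (-189/125, -852/125)
E = (-17, -4)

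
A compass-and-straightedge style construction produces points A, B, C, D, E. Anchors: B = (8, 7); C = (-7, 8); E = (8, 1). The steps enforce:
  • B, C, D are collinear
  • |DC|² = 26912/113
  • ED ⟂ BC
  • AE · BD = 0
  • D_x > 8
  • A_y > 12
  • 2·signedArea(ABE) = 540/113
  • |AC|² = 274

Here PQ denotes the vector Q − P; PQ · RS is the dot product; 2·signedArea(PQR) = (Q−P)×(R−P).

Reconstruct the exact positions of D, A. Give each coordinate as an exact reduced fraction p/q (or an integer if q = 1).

A = (994/113, 1463/113)
D = (949/113, 788/113)

1. D_x = 949/113  [B, C, D are collinear ∩ ED ⟂ BC]
2. D_y = 788/113  [B, C, D are collinear ∩ ED ⟂ BC]
   → D = (949/113, 788/113)
3. A_x = 994/113  [AE · BD = 0 ∩ 2·signedArea(ABE) = 540/113]
4. A_y = 1463/113  [AE · BD = 0 ∩ 2·signedArea(ABE) = 540/113]
   → A = (994/113, 1463/113)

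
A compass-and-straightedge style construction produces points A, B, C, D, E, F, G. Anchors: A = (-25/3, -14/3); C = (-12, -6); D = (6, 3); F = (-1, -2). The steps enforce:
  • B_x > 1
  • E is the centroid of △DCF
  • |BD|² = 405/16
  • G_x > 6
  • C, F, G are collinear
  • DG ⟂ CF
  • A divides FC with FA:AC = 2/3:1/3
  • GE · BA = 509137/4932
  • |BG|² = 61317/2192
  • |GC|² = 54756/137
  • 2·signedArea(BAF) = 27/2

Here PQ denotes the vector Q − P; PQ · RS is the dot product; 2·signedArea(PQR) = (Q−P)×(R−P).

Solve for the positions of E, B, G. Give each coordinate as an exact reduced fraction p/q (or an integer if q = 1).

B = (3/2, 3/4)
E = (-7/3, -5/3)
G = (930/137, 114/137)

1. E_x = -7/3  [E is the centroid of △DCF]
2. E_y = -5/3  [E is the centroid of △DCF]
   → E = (-7/3, -5/3)
3. G_x = 930/137  [C, F, G are collinear ∩ DG ⟂ CF]
4. G_y = 114/137  [C, F, G are collinear ∩ DG ⟂ CF]
   → G = (930/137, 114/137)
5. B_x = 3/2  [2·signedArea(BAF) = 27/2 ∩ GE · BA = 509137/4932]
6. B_y = 3/4  [2·signedArea(BAF) = 27/2 ∩ GE · BA = 509137/4932]
   → B = (3/2, 3/4)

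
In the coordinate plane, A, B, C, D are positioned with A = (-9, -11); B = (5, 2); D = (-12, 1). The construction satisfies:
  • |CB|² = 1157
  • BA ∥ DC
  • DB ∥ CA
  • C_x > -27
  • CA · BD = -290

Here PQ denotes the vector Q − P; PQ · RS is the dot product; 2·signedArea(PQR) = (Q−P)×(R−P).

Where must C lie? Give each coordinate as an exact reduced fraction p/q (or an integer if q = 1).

1. C_x = -26  [DB ∥ CA ∩ BA ∥ DC]
2. C_y = -12  [DB ∥ CA ∩ BA ∥ DC]
   → C = (-26, -12)

C = (-26, -12)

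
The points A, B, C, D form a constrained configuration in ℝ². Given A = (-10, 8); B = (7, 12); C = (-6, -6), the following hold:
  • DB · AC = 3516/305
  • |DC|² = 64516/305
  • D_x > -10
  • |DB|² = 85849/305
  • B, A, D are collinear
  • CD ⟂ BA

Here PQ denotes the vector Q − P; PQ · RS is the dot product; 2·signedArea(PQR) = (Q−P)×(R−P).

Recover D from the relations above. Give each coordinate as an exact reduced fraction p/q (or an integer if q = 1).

D = (-2846/305, 2488/305)

1. D_x = -2846/305  [B, A, D are collinear ∩ CD ⟂ BA]
2. D_y = 2488/305  [B, A, D are collinear ∩ CD ⟂ BA]
   → D = (-2846/305, 2488/305)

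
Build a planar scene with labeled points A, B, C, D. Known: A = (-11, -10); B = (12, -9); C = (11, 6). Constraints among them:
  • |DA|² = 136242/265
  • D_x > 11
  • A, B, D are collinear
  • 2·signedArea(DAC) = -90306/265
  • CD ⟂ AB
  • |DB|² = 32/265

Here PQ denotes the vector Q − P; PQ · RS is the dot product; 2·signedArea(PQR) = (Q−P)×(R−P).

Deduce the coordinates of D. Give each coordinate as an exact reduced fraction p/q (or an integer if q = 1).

1. D_x = 3088/265  [A, B, D are collinear ∩ CD ⟂ AB]
2. D_y = -2389/265  [A, B, D are collinear ∩ CD ⟂ AB]
   → D = (3088/265, -2389/265)

D = (3088/265, -2389/265)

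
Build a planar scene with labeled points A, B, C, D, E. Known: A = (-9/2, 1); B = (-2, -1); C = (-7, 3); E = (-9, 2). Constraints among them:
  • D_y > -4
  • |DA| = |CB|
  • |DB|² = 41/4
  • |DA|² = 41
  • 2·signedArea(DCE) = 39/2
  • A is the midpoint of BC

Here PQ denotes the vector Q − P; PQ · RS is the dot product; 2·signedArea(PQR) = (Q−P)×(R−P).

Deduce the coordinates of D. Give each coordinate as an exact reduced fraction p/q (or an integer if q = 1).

D = (1/2, -3)

1. D_x = 1/2  [line 1·x + -2·y + -13/2 = 0 ∩ |DA|² = 41]
2. D_y = -3  [line 1·x + -2·y + -13/2 = 0 ∩ |DA|² = 41]
   → D = (1/2, -3)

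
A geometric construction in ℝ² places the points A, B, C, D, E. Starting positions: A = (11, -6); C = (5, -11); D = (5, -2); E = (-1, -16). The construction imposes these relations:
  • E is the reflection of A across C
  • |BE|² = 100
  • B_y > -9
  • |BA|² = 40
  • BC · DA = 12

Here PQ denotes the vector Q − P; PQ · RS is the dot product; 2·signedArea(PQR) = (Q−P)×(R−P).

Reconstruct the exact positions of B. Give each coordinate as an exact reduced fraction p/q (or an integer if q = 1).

B = (5, -8)

1. B_x = 5  [line -6·x + 4·y + 62 = 0 ∩ |BE|² = 100]
2. B_y = -8  [line -6·x + 4·y + 62 = 0 ∩ |BE|² = 100]
   → B = (5, -8)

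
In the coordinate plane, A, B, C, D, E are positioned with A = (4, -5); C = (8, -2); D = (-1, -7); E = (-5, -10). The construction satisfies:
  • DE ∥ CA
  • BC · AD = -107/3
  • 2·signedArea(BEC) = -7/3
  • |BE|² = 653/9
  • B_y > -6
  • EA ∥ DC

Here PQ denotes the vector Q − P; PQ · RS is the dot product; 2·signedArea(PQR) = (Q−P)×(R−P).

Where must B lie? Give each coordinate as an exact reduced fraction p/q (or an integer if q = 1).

B = (7/3, -17/3)

1. B_x = 7/3  [BC · AD = -107/3 ∩ 2·signedArea(BEC) = -7/3]
2. B_y = -17/3  [BC · AD = -107/3 ∩ 2·signedArea(BEC) = -7/3]
   → B = (7/3, -17/3)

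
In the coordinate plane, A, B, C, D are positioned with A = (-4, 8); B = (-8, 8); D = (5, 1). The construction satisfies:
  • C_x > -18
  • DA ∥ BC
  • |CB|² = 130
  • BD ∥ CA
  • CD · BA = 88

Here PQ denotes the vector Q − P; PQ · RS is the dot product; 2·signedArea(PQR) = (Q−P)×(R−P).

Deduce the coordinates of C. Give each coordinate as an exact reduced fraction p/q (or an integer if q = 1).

C = (-17, 15)

1. C_x = -17  [BD ∥ CA ∩ DA ∥ BC]
2. C_y = 15  [BD ∥ CA ∩ DA ∥ BC]
   → C = (-17, 15)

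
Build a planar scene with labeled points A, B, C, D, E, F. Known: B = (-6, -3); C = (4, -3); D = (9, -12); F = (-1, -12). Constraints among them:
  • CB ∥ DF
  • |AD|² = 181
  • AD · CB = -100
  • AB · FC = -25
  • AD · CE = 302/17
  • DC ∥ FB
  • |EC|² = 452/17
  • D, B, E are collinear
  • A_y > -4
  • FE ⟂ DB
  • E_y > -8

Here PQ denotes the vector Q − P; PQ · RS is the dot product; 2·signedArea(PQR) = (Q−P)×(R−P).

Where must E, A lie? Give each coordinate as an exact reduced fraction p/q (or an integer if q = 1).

1. E_x = 28/17  [D, B, E are collinear ∩ FE ⟂ DB]
2. E_y = -129/17  [D, B, E are collinear ∩ FE ⟂ DB]
   → E = (28/17, -129/17)
3. A_x = -1  [AD · CE = 302/17 ∩ AD · CB = -100]
4. A_y = -3  [AD · CE = 302/17 ∩ AD · CB = -100]
   → A = (-1, -3)

A = (-1, -3)
E = (28/17, -129/17)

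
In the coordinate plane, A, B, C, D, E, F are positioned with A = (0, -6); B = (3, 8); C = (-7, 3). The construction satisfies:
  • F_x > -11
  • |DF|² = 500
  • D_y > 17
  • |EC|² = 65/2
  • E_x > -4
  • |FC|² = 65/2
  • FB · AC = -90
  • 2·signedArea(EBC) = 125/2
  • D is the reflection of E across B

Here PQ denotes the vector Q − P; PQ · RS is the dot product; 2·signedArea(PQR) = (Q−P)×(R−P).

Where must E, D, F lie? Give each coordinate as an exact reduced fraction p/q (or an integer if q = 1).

D = (19/2, 35/2)
E = (-7/2, -3/2)
F = (-21/2, 15/2)

1. E_x = -7/2  [line 5·x + -10·y + 5/2 = 0 ∩ |EC|² = 65/2]
2. E_y = -3/2  [line 5·x + -10·y + 5/2 = 0 ∩ |EC|² = 65/2]
   → E = (-7/2, -3/2)
3. D_x = 19/2  [D is the reflection of E across B]
4. D_y = 35/2  [D is the reflection of E across B]
   → D = (19/2, 35/2)
5. F_x = -21/2  [line 7·x + -9·y + 141 = 0 ∩ |FC|² = 65/2]
6. F_y = 15/2  [line 7·x + -9·y + 141 = 0 ∩ |FC|² = 65/2]
   → F = (-21/2, 15/2)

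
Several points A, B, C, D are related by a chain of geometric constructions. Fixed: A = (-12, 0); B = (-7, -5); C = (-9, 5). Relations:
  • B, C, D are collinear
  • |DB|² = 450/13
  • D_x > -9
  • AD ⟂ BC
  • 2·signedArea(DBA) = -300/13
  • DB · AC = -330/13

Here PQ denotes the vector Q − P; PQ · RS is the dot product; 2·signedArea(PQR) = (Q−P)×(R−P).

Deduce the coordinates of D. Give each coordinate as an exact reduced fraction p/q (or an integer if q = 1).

1. D_x = -106/13  [B, C, D are collinear ∩ AD ⟂ BC]
2. D_y = 10/13  [B, C, D are collinear ∩ AD ⟂ BC]
   → D = (-106/13, 10/13)

D = (-106/13, 10/13)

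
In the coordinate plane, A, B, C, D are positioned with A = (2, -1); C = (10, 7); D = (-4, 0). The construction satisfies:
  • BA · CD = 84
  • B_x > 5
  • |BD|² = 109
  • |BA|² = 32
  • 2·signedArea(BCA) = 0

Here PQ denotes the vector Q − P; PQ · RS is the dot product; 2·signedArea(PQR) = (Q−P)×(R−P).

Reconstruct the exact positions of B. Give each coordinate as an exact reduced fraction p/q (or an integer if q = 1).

1. B_x = 6  [2·signedArea(BCA) = 0 ∩ BA · CD = 84]
2. B_y = 3  [2·signedArea(BCA) = 0 ∩ BA · CD = 84]
   → B = (6, 3)

B = (6, 3)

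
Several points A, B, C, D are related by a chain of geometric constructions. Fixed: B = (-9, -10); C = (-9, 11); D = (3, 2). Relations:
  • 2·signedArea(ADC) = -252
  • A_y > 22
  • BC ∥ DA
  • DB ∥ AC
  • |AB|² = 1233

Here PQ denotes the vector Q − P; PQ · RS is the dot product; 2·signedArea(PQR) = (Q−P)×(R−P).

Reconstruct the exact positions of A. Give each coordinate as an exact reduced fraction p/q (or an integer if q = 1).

A = (3, 23)

1. A_x = 3  [DB ∥ AC ∩ BC ∥ DA]
2. A_y = 23  [DB ∥ AC ∩ BC ∥ DA]
   → A = (3, 23)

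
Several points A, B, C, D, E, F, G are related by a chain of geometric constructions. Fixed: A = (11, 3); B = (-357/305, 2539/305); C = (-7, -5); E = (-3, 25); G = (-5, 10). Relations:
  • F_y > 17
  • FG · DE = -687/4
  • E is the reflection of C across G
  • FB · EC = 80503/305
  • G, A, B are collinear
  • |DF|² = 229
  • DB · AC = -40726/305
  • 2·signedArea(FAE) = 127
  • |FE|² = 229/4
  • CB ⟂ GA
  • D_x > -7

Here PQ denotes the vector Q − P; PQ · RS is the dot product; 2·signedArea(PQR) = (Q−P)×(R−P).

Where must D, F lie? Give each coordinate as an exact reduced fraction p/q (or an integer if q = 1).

D = (-6, 5/2)
F = (-4, 35/2)

1. F_x = -4  [2·signedArea(FAE) = 127 ∩ FB · EC = 80503/305]
2. F_y = 35/2  [2·signedArea(FAE) = 127 ∩ FB · EC = 80503/305]
   → F = (-4, 35/2)
3. D_x = -6  [DB · AC = -40726/305 ∩ FG · DE = -687/4]
4. D_y = 5/2  [DB · AC = -40726/305 ∩ FG · DE = -687/4]
   → D = (-6, 5/2)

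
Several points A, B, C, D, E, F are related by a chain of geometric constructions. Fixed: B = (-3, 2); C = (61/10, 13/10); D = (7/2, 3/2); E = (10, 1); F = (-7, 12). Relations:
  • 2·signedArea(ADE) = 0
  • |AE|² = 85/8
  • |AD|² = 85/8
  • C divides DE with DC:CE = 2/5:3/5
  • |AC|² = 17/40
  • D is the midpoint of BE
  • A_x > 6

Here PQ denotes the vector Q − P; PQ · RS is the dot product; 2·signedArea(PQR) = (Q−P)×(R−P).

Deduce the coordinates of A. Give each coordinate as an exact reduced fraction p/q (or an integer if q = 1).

A = (27/4, 5/4)

1. A_x = 27/4  [line 1/2·x + 13/2·y + -23/2 = 0 ∩ |AC|² = 17/40]
2. A_y = 5/4  [line 1/2·x + 13/2·y + -23/2 = 0 ∩ |AC|² = 17/40]
   → A = (27/4, 5/4)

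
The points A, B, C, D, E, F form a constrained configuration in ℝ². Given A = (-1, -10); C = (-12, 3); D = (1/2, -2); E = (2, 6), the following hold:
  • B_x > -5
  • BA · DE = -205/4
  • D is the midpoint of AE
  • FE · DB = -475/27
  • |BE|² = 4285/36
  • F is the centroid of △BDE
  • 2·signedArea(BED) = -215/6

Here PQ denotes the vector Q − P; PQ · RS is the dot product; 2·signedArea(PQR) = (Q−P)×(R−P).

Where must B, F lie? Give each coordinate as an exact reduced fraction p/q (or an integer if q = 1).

B = (-25/6, -3)
F = (-5/9, 1/3)

1. B_x = -25/6  [2·signedArea(BED) = -215/6 ∩ BA · DE = -205/4]
2. B_y = -3  [2·signedArea(BED) = -215/6 ∩ BA · DE = -205/4]
   → B = (-25/6, -3)
3. F_x = -5/9  [F is the centroid of △BDE]
4. F_y = 1/3  [F is the centroid of △BDE]
   → F = (-5/9, 1/3)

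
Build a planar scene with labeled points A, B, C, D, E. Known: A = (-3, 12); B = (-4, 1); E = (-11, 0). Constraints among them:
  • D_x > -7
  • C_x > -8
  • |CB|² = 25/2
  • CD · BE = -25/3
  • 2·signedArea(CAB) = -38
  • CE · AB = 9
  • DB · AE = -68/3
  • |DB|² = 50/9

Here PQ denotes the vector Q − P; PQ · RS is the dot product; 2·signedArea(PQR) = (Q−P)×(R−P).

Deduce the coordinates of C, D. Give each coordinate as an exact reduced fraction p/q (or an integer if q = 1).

C = (-15/2, 1/2)
D = (-19/3, 2/3)

1. C_x = -15/2  [CE · AB = 9 ∩ 2·signedArea(CAB) = -38]
2. C_y = 1/2  [CE · AB = 9 ∩ 2·signedArea(CAB) = -38]
   → C = (-15/2, 1/2)
3. D_x = -19/3  [DB · AE = -68/3 ∩ CD · BE = -25/3]
4. D_y = 2/3  [DB · AE = -68/3 ∩ CD · BE = -25/3]
   → D = (-19/3, 2/3)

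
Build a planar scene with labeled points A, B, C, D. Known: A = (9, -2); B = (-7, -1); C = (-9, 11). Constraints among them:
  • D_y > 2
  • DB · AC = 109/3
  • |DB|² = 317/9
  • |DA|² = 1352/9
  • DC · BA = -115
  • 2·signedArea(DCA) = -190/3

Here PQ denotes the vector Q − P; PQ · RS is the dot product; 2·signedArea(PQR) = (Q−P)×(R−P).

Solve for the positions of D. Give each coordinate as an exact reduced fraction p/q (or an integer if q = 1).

D = (-7/3, 8/3)

1. D_x = -7/3  [DC · BA = -115 ∩ DB · AC = 109/3]
2. D_y = 8/3  [DC · BA = -115 ∩ DB · AC = 109/3]
   → D = (-7/3, 8/3)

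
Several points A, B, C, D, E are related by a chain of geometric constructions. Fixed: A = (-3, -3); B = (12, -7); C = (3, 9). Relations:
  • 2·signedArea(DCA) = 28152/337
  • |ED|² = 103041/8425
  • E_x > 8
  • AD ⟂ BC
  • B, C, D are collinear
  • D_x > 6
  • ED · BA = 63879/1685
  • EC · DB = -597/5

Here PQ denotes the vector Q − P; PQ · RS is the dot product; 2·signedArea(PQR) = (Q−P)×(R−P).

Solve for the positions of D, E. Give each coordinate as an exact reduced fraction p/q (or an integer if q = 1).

1. D_x = 2253/337  [B, C, D are collinear ∩ AD ⟂ BC]
2. D_y = 825/337  [B, C, D are collinear ∩ AD ⟂ BC]
   → D = (2253/337, 825/337)
3. E_x = 42/5  [EC · DB = -597/5 ∩ ED · BA = 63879/1685]
4. E_y = -3/5  [EC · DB = -597/5 ∩ ED · BA = 63879/1685]
   → E = (42/5, -3/5)

D = (2253/337, 825/337)
E = (42/5, -3/5)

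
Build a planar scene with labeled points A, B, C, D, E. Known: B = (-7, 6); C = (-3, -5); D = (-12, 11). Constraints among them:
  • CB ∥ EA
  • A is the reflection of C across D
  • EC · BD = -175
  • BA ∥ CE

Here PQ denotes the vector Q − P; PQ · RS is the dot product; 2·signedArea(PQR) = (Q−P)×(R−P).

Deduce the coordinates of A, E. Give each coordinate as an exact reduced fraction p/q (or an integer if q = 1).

1. A_x = -21  [A is the reflection of C across D]
2. A_y = 27  [A is the reflection of C across D]
   → A = (-21, 27)
3. E_x = -17  [CB ∥ EA ∩ BA ∥ CE]
4. E_y = 16  [CB ∥ EA ∩ BA ∥ CE]
   → E = (-17, 16)

A = (-21, 27)
E = (-17, 16)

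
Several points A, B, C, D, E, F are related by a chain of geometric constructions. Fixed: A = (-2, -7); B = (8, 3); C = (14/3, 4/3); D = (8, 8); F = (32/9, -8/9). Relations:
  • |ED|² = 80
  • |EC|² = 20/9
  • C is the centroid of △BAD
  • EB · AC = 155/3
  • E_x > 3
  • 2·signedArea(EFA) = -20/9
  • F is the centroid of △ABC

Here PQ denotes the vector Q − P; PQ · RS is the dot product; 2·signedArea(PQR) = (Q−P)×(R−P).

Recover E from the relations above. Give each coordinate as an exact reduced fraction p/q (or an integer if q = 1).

1. E_x = 4  [2·signedArea(EFA) = -20/9 ∩ EB · AC = 155/3]
2. E_y = 0  [2·signedArea(EFA) = -20/9 ∩ EB · AC = 155/3]
   → E = (4, 0)

E = (4, 0)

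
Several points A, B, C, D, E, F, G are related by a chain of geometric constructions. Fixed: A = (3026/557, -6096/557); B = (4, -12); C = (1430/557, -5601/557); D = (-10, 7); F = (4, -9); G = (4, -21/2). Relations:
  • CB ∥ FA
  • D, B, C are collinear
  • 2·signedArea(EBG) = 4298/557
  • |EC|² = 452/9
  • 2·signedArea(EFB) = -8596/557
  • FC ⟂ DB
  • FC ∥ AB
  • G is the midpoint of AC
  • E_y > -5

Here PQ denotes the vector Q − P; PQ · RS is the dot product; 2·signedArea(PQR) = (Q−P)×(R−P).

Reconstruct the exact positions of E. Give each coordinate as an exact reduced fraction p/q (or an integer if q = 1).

1. E_x = -1912/1671  [2·signedArea(EBG) = 4298/557]
2. E_y = -6715/1671  [|EC|² = 452/9]
   → E = (-1912/1671, -6715/1671)

E = (-1912/1671, -6715/1671)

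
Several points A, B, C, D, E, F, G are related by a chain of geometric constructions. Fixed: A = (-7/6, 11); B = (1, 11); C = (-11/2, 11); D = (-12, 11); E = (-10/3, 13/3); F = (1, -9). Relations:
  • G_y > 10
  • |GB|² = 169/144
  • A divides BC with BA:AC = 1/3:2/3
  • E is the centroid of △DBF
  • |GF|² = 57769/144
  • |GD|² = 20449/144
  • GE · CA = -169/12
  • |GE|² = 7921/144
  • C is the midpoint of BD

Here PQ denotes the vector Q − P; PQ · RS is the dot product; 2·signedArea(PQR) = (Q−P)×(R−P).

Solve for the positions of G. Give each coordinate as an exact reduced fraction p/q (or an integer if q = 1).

G = (-1/12, 11)

1. G_x = -1/12  [GE · CA = -169/12]
2. G_y = 11  [|GE|² = 7921/144]
   → G = (-1/12, 11)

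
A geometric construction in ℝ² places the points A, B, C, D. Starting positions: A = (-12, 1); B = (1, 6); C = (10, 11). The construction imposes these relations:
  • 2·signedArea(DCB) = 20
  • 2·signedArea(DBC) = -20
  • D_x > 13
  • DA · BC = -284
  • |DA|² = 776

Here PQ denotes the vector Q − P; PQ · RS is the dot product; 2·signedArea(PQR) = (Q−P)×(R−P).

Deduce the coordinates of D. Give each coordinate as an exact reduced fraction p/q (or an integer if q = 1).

1. D_x = 14  [2·signedArea(DBC) = -20 ∩ DA · BC = -284]
2. D_y = 11  [2·signedArea(DBC) = -20 ∩ DA · BC = -284]
   → D = (14, 11)

D = (14, 11)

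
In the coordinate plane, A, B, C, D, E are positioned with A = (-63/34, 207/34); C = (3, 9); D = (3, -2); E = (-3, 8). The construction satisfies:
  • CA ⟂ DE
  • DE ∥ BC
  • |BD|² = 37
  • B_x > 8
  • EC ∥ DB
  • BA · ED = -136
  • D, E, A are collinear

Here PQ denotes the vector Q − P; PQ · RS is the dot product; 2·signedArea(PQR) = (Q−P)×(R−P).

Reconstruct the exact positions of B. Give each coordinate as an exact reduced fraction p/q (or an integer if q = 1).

1. B_x = 9  [DE ∥ BC ∩ EC ∥ DB]
2. B_y = -1  [DE ∥ BC ∩ EC ∥ DB]
   → B = (9, -1)

B = (9, -1)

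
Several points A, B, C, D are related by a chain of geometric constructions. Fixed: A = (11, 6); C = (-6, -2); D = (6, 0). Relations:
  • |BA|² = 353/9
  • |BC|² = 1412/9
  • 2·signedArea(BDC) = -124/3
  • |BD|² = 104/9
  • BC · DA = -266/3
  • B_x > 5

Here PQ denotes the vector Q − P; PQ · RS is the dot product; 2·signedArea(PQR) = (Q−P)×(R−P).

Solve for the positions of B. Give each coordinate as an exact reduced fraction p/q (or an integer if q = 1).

B = (16/3, 10/3)

1. B_x = 16/3  [2·signedArea(BDC) = -124/3 ∩ BC · DA = -266/3]
2. B_y = 10/3  [2·signedArea(BDC) = -124/3 ∩ BC · DA = -266/3]
   → B = (16/3, 10/3)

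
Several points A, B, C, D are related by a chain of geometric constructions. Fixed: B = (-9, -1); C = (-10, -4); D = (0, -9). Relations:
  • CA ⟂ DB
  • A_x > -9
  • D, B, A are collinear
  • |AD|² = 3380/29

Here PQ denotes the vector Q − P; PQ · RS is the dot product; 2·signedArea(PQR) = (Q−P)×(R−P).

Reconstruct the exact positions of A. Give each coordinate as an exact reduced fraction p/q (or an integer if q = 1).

A = (-234/29, -53/29)

1. A_x = -234/29  [D, B, A are collinear ∩ CA ⟂ DB]
2. A_y = -53/29  [D, B, A are collinear ∩ CA ⟂ DB]
   → A = (-234/29, -53/29)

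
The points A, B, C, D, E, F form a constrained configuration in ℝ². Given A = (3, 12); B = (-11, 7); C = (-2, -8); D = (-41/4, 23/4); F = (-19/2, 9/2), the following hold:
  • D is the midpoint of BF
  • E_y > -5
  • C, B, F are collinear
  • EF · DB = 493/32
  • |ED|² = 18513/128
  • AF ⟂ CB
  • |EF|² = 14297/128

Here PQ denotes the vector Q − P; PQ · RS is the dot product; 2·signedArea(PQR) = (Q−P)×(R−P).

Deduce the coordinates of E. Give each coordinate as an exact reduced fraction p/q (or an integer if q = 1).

1. E_x = -65/16  [line 3/4·x + -5/4·y + -85/32 = 0 ∩ |EF|² = 14297/128]
2. E_y = -73/16  [line 3/4·x + -5/4·y + -85/32 = 0 ∩ |EF|² = 14297/128]
   → E = (-65/16, -73/16)

E = (-65/16, -73/16)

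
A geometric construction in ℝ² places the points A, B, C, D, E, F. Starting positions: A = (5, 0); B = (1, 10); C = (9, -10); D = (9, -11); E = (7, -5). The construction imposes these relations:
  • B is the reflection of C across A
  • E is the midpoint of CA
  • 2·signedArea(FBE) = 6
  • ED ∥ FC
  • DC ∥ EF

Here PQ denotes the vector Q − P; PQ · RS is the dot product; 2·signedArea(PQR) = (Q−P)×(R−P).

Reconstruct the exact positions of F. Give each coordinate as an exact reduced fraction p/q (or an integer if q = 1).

1. F_x = 7  [ED ∥ FC ∩ DC ∥ EF]
2. F_y = -4  [ED ∥ FC ∩ DC ∥ EF]
   → F = (7, -4)

F = (7, -4)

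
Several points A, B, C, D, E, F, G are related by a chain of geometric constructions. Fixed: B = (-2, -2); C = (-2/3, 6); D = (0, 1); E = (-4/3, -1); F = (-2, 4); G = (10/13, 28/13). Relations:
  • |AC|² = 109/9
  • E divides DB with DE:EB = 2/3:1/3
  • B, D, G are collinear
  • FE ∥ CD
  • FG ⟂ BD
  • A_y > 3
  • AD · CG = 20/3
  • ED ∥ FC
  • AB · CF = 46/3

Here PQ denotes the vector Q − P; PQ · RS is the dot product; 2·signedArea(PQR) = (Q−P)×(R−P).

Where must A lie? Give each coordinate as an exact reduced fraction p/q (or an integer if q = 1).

1. A_x = 20/13  [AB · CF = 46/3 ∩ AD · CG = 20/3]
2. A_y = 43/13  [AB · CF = 46/3 ∩ AD · CG = 20/3]
   → A = (20/13, 43/13)

A = (20/13, 43/13)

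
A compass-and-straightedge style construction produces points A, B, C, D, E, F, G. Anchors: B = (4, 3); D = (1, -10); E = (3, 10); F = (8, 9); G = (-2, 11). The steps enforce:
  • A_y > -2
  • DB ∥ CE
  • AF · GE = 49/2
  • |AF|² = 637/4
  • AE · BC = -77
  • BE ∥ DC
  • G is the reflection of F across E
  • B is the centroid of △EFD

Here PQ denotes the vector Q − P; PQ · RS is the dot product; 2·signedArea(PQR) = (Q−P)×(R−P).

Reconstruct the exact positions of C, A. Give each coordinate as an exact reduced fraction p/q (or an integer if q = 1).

A = (1, -3/2)
C = (0, -3)

1. C_x = 0  [DB ∥ CE ∩ BE ∥ DC]
2. C_y = -3  [DB ∥ CE ∩ BE ∥ DC]
   → C = (0, -3)
3. A_x = 1  [AF · GE = 49/2 ∩ AE · BC = -77]
4. A_y = -3/2  [AF · GE = 49/2 ∩ AE · BC = -77]
   → A = (1, -3/2)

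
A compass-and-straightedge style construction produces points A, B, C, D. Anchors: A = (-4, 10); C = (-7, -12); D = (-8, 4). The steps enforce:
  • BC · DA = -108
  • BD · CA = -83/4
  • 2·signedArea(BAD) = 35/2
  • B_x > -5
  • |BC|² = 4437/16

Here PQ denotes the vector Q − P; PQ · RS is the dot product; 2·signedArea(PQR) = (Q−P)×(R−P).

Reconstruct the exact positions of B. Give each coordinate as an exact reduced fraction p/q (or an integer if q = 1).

B = (-19/4, 9/2)

1. B_x = -19/4  [BC · DA = -108 ∩ BD · CA = -83/4]
2. B_y = 9/2  [BC · DA = -108 ∩ BD · CA = -83/4]
   → B = (-19/4, 9/2)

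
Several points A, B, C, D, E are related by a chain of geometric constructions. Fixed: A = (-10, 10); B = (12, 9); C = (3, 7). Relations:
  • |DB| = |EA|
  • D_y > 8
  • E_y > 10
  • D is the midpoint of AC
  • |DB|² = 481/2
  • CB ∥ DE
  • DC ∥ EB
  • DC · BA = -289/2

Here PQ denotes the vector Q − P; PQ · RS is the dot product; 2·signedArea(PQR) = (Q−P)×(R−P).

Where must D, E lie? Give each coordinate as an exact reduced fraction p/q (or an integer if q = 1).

D = (-7/2, 17/2)
E = (11/2, 21/2)

1. D_x = -7/2  [D is the midpoint of AC]
2. D_y = 17/2  [D is the midpoint of AC]
   → D = (-7/2, 17/2)
3. E_x = 11/2  [DC ∥ EB ∩ CB ∥ DE]
4. E_y = 21/2  [DC ∥ EB ∩ CB ∥ DE]
   → E = (11/2, 21/2)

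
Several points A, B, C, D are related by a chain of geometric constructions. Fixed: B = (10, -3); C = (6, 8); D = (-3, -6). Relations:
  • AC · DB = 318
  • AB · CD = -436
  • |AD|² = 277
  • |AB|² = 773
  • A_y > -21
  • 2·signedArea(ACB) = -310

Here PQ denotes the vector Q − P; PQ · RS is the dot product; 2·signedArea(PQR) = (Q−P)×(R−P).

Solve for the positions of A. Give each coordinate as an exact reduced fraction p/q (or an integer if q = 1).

1. A_x = -12  [2·signedArea(ACB) = -310 ∩ AC · DB = 318]
2. A_y = -20  [2·signedArea(ACB) = -310 ∩ AC · DB = 318]
   → A = (-12, -20)

A = (-12, -20)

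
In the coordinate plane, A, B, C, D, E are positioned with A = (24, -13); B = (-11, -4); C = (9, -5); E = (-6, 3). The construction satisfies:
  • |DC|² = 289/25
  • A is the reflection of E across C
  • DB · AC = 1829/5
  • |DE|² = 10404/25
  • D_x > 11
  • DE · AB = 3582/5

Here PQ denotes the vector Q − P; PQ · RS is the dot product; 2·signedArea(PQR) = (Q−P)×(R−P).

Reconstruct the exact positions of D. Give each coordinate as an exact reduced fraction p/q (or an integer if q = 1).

1. D_x = 12  [DE · AB = 3582/5 ∩ DB · AC = 1829/5]
2. D_y = -33/5  [DE · AB = 3582/5 ∩ DB · AC = 1829/5]
   → D = (12, -33/5)

D = (12, -33/5)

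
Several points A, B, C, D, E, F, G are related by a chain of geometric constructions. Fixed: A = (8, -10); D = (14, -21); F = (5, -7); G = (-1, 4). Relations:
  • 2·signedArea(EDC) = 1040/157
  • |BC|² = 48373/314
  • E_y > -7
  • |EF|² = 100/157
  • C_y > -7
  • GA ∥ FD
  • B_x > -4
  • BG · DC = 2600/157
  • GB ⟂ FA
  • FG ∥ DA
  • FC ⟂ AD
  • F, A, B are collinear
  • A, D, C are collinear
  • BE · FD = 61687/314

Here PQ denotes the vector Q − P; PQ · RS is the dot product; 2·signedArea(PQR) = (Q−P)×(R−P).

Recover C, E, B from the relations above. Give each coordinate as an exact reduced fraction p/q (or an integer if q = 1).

1. C_x = 950/157  [A, D, C are collinear ∩ FC ⟂ AD]
2. C_y = -1009/157  [A, D, C are collinear ∩ FC ⟂ AD]
   → C = (950/157, -1009/157)
3. E_x = 895/157  [line -2288/157·x + -1248/157·y + 4784/157 = 0 ∩ |EF|² = 100/157]
4. E_y = -1039/157  [line -2288/157·x + -1248/157·y + 4784/157 = 0 ∩ |EF|² = 100/157]
   → E = (895/157, -1039/157)
5. B_x = -7/2  [F, A, B are collinear ∩ GB ⟂ FA]
6. B_y = 3/2  [F, A, B are collinear ∩ GB ⟂ FA]
   → B = (-7/2, 3/2)

B = (-7/2, 3/2)
C = (950/157, -1009/157)
E = (895/157, -1039/157)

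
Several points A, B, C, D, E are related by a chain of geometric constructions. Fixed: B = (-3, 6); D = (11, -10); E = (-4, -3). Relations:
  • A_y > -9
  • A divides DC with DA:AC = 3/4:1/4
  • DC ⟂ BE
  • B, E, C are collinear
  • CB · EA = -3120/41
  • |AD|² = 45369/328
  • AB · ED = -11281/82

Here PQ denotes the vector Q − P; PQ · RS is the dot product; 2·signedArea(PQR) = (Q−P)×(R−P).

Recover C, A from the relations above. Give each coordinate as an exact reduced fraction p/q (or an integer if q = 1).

1. C_x = -188/41  [B, E, C are collinear ∩ DC ⟂ BE]
2. C_y = -339/41  [B, E, C are collinear ∩ DC ⟂ BE]
   → C = (-188/41, -339/41)
3. A_x = -113/164  [A divides DC with DA:AC = 3/4:1/4]
4. A_y = -1427/164  [A divides DC with DA:AC = 3/4:1/4]
   → A = (-113/164, -1427/164)

A = (-113/164, -1427/164)
C = (-188/41, -339/41)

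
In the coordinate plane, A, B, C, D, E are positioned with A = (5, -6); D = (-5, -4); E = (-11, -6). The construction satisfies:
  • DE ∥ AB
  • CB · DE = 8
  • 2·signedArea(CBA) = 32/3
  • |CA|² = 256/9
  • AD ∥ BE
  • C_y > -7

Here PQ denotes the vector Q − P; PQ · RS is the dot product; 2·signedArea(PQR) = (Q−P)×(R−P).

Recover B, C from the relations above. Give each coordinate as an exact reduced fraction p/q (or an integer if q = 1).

B = (-1, -8)
C = (-1/3, -6)

1. B_x = -1  [AD ∥ BE ∩ DE ∥ AB]
2. B_y = -8  [AD ∥ BE ∩ DE ∥ AB]
   → B = (-1, -8)
3. C_x = -1/3  [CB · DE = 8 ∩ 2·signedArea(CBA) = 32/3]
4. C_y = -6  [CB · DE = 8 ∩ 2·signedArea(CBA) = 32/3]
   → C = (-1/3, -6)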